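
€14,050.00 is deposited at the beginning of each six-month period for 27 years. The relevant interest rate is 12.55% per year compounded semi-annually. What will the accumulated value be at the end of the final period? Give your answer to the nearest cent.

€6,126,685.62

This is an annuity due: 54 deposits of €14,050.00 at the beginning of each six-month period.
Periodic rate r = 0.1255/2 per half-year; n is counted in half-years.
FV = PMT × [((1+r)^n − 1)/r] × (1+r) = 14,050 × [(1+r)^54 − 1] / r × (1+r) = €6,126,685.62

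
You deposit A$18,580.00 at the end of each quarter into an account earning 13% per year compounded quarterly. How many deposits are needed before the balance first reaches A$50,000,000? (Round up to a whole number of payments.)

141 payments

Periodic rate r = 0.13/4 per quarter; n is counted in quarters.
Ordinary annuity FV: 50,000,000 = 18,580 × [((1+r)^n − 1)/r].
(1+r)^n = 1 + 50,000,000 × r / 18,580, so n = ln(1 + 50,000,000·r/18,580) / ln(1+r) = 140.15.
Round up to a whole number of payments: n = 141.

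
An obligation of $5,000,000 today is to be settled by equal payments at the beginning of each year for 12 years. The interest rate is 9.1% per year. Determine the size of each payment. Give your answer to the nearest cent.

Level annuity due; solve PV = PMT × [(1 − (1+r)^−n)/r] × (1+r) for PMT.
Periodic rate r = 0.091 per year.
With n = 12: PMT = 5,000,000 / ([(1 − (1+r)^−n)/r] × (1+r)) = $643,239.93

$643,239.93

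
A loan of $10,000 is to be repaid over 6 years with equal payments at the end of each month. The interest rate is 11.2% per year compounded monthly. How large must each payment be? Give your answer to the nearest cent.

$191.37

Level ordinary annuity; solve PV = PMT × [(1 − (1+r)^−n)/r] for PMT.
Periodic rate r = 0.112/12 per month; n is counted in months.
With n = 72: PMT = 10,000 / ([(1 − (1+r)^−n)/r]) = $191.37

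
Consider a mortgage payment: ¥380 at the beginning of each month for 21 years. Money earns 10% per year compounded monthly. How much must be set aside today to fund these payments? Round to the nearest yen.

This is an annuity due: 252 payments of ¥380 at the beginning of each month.
Periodic rate r = 0.1/12 per month; n is counted in months.
PV = PMT × [(1 − (1+r)^−n)/r] × (1+r) = 380 × [1 − (1+r)^−252] / r × (1+r) = ¥40,300

¥40,300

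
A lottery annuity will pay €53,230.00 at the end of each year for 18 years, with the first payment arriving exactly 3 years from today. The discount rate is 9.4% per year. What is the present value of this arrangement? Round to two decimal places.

Ordinary annuity of 18 payments, first payment at period 3.
Periodic rate r = 0.094 per year.
The ordinary-annuity PV formula values the stream one period before the first payment (period 2); discount that back 2 periods:
PV₀ = 53,230 × [1 − (1+r)^−18] / r × (1+r)^−2 = €379,241.10

€379,241.10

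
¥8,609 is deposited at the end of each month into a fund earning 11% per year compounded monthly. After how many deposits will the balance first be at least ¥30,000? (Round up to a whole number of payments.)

4 payments

Periodic rate r = 0.11/12 per month; n is counted in months.
Ordinary annuity FV: 30,000 = 8,609 × [((1+r)^n − 1)/r].
(1+r)^n = 1 + 30,000 × r / 8,609, so n = ln(1 + 30,000·r/8,609) / ln(1+r) = 3.45.
Round up to a whole number of payments: n = 4.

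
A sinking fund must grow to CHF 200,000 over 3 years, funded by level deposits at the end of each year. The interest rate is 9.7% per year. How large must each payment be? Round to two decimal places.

Level ordinary annuity; solve FV = PMT × [((1+r)^n − 1)/r] for PMT.
Periodic rate r = 0.097 per year.
With n = 3: PMT = 200,000 / ([((1+r)^n − 1)/r]) = CHF 60,598.55

CHF 60,598.55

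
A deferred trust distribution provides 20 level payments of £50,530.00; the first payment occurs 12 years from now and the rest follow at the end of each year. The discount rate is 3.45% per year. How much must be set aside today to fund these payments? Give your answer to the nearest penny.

Ordinary annuity of 20 payments, first payment at period 12.
Periodic rate r = 0.0345 per year.
The ordinary-annuity PV formula values the stream one period before the first payment (period 11); discount that back 11 periods:
PV₀ = 50,530 × [1 − (1+r)^−20] / r × (1+r)^−11 = £496,761.96

£496,761.96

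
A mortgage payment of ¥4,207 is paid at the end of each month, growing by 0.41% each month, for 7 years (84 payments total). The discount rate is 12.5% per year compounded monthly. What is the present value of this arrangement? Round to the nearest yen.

¥272,731

Periodic rate r = 0.125/12 per month; n is counted in months.
Growing ordinary annuity: PV = PMT₁ × [1 − ((1+g)/(1+r))^n] / (r − g) = 4,207 × [1 − ((1+0.0041)/(1+r))^84] / (r − 0.0041) = ¥272,731.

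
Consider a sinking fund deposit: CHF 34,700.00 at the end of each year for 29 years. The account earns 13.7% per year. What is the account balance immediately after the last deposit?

CHF 10,233,983.74

This is an ordinary annuity: 29 deposits of CHF 34,700.00 at the end of each year.
Periodic rate r = 0.137 per year.
FV = PMT × [((1+r)^n − 1)/r] = 34,700 × [(1+r)^29 − 1] / r = CHF 10,233,983.74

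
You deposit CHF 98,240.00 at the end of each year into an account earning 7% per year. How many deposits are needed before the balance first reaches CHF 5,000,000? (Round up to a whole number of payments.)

Periodic rate r = 0.07 per year.
Ordinary annuity FV: 5,000,000 = 98,240 × [((1+r)^n − 1)/r].
(1+r)^n = 1 + 5,000,000 × r / 98,240, so n = ln(1 + 5,000,000·r/98,240) / ln(1+r) = 22.43.
Round up to a whole number of payments: n = 23.

23 payments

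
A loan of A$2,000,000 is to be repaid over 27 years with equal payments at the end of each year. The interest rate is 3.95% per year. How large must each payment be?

Level ordinary annuity; solve PV = PMT × [(1 − (1+r)^−n)/r] for PMT.
Periodic rate r = 0.0395 per year.
With n = 27: PMT = 2,000,000 / ([(1 − (1+r)^−n)/r]) = A$121,791.22

A$121,791.22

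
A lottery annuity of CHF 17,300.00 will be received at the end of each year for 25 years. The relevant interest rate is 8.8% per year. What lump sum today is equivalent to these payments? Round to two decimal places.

This is an ordinary annuity: 25 payments of CHF 17,300.00 at the end of each year.
Periodic rate r = 0.088 per year.
PV = PMT × [(1 − (1+r)^−n)/r] = 17,300 × [1 − (1+r)^−25] / r = CHF 172,721.53

CHF 172,721.53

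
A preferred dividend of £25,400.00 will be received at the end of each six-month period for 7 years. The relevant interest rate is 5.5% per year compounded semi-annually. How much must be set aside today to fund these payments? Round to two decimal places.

£291,871.61

This is an ordinary annuity: 14 payments of £25,400.00 at the end of each six-month period.
Periodic rate r = 0.055/2 per half-year; n is counted in half-years.
PV = PMT × [(1 − (1+r)^−n)/r] = 25,400 × [1 − (1+r)^−14] / r = £291,871.61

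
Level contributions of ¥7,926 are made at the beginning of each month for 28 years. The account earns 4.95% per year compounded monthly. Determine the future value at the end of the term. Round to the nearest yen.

This is an annuity due: 336 deposits of ¥7,926 at the beginning of each month.
Periodic rate r = 0.0495/12 per month; n is counted in months.
FV = PMT × [((1+r)^n − 1)/r] × (1+r) = 7,926 × [(1+r)^336 − 1] / r × (1+r) = ¥5,763,907

¥5,763,907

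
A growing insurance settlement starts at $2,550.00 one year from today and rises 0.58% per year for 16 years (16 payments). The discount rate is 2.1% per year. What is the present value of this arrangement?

$35,794.49

Periodic rate r = 0.021 per year.
Growing ordinary annuity: PV = PMT₁ × [1 − ((1+g)/(1+r))^n] / (r − g) = 2,550 × [1 − ((1+0.0058)/(1+r))^16] / (r − 0.0058) = $35,794.49.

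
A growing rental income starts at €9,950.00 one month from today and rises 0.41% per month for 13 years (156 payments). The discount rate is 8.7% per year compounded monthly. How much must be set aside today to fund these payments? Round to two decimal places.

€1,220,950.80

Periodic rate r = 0.087/12 per month; n is counted in months.
Growing ordinary annuity: PV = PMT₁ × [1 − ((1+g)/(1+r))^n] / (r − g) = 9,950 × [1 − ((1+0.0041)/(1+r))^156] / (r − 0.0041) = €1,220,950.80.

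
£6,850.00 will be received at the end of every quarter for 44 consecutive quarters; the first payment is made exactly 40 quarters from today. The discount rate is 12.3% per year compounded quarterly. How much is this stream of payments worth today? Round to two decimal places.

£50,334.84

Ordinary annuity of 44 payments, first payment at period 40.
Periodic rate r = 0.123/4 per quarter; n is counted in quarters.
The ordinary-annuity PV formula values the stream one period before the first payment (period 39); discount that back 39 periods:
PV₀ = 6,850 × [1 − (1+r)^−44] / r × (1+r)^−39 = £50,334.84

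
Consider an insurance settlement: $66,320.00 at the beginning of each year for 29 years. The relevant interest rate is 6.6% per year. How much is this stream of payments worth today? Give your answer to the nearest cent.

$903,327.18

This is an annuity due: 29 payments of $66,320.00 at the beginning of each year.
Periodic rate r = 0.066 per year.
PV = PMT × [(1 − (1+r)^−n)/r] × (1+r) = 66,320 × [1 − (1+r)^−29] / r × (1+r) = $903,327.18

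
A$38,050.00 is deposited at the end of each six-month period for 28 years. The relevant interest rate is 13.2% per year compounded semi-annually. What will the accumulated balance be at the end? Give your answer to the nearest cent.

This is an ordinary annuity: 56 deposits of A$38,050.00 at the end of each six-month period.
Periodic rate r = 0.132/2 per half-year; n is counted in half-years.
FV = PMT × [((1+r)^n − 1)/r] = 38,050 × [(1+r)^56 − 1] / r = A$20,087,475.10

A$20,087,475.10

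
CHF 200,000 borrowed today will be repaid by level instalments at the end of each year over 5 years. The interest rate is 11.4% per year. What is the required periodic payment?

Level ordinary annuity; solve PV = PMT × [(1 − (1+r)^−n)/r] for PMT.
Periodic rate r = 0.114 per year.
With n = 5: PMT = 200,000 / ([(1 − (1+r)^−n)/r]) = CHF 54,659.63

CHF 54,659.63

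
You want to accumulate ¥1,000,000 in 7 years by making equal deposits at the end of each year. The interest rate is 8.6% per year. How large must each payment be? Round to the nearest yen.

Level ordinary annuity; solve FV = PMT × [((1+r)^n − 1)/r] for PMT.
Periodic rate r = 0.086 per year.
With n = 7: PMT = 1,000,000 / ([((1+r)^n − 1)/r]) = ¥110,032

¥110,032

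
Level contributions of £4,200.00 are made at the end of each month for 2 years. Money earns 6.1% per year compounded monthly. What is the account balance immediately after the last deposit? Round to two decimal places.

£106,918.25

This is an ordinary annuity: 24 deposits of £4,200.00 at the end of each month.
Periodic rate r = 0.061/12 per month; n is counted in months.
FV = PMT × [((1+r)^n − 1)/r] = 4,200 × [(1+r)^24 − 1] / r = £106,918.25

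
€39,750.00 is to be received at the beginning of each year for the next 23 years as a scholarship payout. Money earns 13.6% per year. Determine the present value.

This is an annuity due: 23 payments of €39,750.00 at the beginning of each year.
Periodic rate r = 0.136 per year.
PV = PMT × [(1 − (1+r)^−n)/r] × (1+r) = 39,750 × [1 − (1+r)^−23] / r × (1+r) = €314,349.71

€314,349.71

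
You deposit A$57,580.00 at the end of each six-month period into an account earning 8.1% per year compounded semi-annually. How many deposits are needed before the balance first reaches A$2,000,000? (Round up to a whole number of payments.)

Periodic rate r = 0.081/2 per half-year; n is counted in half-years.
Ordinary annuity FV: 2,000,000 = 57,580 × [((1+r)^n − 1)/r].
(1+r)^n = 1 + 2,000,000 × r / 57,580, so n = ln(1 + 2,000,000·r/57,580) / ln(1+r) = 22.12.
Round up to a whole number of payments: n = 23.

23 payments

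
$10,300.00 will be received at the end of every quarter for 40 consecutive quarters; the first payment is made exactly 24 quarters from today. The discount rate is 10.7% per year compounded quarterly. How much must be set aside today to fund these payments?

$136,823.96

Ordinary annuity of 40 payments, first payment at period 24.
Periodic rate r = 0.107/4 per quarter; n is counted in quarters.
The ordinary-annuity PV formula values the stream one period before the first payment (period 23); discount that back 23 periods:
PV₀ = 10,300 × [1 − (1+r)^−40] / r × (1+r)^−23 = $136,823.96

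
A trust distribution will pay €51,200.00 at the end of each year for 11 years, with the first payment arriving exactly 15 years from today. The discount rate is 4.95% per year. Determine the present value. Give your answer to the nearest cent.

€216,805.62

Ordinary annuity of 11 payments, first payment at period 15.
Periodic rate r = 0.0495 per year.
The ordinary-annuity PV formula values the stream one period before the first payment (period 14); discount that back 14 periods:
PV₀ = 51,200 × [1 − (1+r)^−11] / r × (1+r)^−14 = €216,805.62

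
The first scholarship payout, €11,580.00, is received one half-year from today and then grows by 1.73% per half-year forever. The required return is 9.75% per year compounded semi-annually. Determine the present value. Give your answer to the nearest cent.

Periodic rate r = 0.0975/2 per half-year.
Growing perpetuity (Gordon): PV = PMT₁ / (r − g) = 11,580 / (r − 0.0173) = €368,203.50.

€368,203.50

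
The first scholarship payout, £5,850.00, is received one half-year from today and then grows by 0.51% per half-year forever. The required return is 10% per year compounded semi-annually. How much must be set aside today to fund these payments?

Periodic rate r = 0.1/2 per half-year.
Growing perpetuity (Gordon): PV = PMT₁ / (r − g) = 5,850 / (r − 0.0051) = £130,289.53.

£130,289.53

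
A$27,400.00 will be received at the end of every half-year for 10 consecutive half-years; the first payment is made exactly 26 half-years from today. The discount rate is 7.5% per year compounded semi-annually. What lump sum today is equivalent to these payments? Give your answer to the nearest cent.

Ordinary annuity of 10 payments, first payment at period 26.
Periodic rate r = 0.075/2 per half-year; n is counted in half-years.
The ordinary-annuity PV formula values the stream one period before the first payment (period 25); discount that back 25 periods:
PV₀ = 27,400 × [1 − (1+r)^−10] / r × (1+r)^−25 = A$89,647.57

A$89,647.57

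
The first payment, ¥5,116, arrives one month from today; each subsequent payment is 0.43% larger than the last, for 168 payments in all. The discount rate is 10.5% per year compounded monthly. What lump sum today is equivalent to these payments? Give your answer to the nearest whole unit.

¥602,652

Periodic rate r = 0.105/12 per month; n is counted in months.
Growing ordinary annuity: PV = PMT₁ × [1 − ((1+g)/(1+r))^n] / (r − g) = 5,116 × [1 − ((1+0.0043)/(1+r))^168] / (r − 0.0043) = ¥602,652.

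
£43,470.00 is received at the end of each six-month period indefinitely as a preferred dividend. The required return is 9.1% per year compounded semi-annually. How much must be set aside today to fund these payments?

Periodic rate r = 0.091/2 per half-year.
Level perpetuity: PV = PMT / r = 43,470 / (0.091/2) = £955,384.62.

£955,384.62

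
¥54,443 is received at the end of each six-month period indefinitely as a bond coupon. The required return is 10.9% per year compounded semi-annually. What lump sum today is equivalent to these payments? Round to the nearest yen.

¥998,954

Periodic rate r = 0.109/2 per half-year.
Level perpetuity: PV = PMT / r = 54,443 / (0.109/2) = ¥998,954.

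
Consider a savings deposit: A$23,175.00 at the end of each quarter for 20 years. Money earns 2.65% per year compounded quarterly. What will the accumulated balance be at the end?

A$2,434,565.49

This is an ordinary annuity: 80 deposits of A$23,175.00 at the end of each quarter.
Periodic rate r = 0.0265/4 per quarter; n is counted in quarters.
FV = PMT × [((1+r)^n − 1)/r] = 23,175 × [(1+r)^80 − 1] / r = A$2,434,565.49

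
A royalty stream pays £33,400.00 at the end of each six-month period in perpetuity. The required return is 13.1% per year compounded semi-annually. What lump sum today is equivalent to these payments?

Periodic rate r = 0.131/2 per half-year.
Level perpetuity: PV = PMT / r = 33,400 / (0.131/2) = £509,923.66.

£509,923.66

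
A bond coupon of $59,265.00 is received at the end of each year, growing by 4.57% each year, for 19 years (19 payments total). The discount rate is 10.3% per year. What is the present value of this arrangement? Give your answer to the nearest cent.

$658,936.66

Periodic rate r = 0.103 per year.
Growing ordinary annuity: PV = PMT₁ × [1 − ((1+g)/(1+r))^n] / (r − g) = 59,265 × [1 − ((1+0.0457)/(1+r))^19] / (r − 0.0457) = $658,936.66.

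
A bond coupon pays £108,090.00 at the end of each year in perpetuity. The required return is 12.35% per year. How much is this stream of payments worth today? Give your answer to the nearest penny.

Periodic rate r = 0.1235 per year.
Level perpetuity: PV = PMT / r = 108,090 / (0.1235) = £875,222.67.

£875,222.67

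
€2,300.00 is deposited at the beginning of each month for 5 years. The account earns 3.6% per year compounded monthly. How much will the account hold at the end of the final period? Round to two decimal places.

This is an annuity due: 60 deposits of €2,300.00 at the beginning of each month.
Periodic rate r = 0.036/12 per month; n is counted in months.
FV = PMT × [((1+r)^n − 1)/r] × (1+r) = 2,300 × [(1+r)^60 − 1] / r × (1+r) = €151,405.54

€151,405.54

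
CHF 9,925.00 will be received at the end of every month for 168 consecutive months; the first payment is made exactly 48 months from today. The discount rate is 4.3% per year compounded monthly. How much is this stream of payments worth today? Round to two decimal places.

CHF 1,057,492.05

Ordinary annuity of 168 payments, first payment at period 48.
Periodic rate r = 0.043/12 per month; n is counted in months.
The ordinary-annuity PV formula values the stream one period before the first payment (period 47); discount that back 47 periods:
PV₀ = 9,925 × [1 − (1+r)^−168] / r × (1+r)^−47 = CHF 1,057,492.05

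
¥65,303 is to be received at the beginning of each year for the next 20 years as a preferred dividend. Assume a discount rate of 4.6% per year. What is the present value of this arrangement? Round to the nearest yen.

¥880,883

This is an annuity due: 20 payments of ¥65,303 at the beginning of each year.
Periodic rate r = 0.046 per year.
PV = PMT × [(1 − (1+r)^−n)/r] × (1+r) = 65,303 × [1 − (1+r)^−20] / r × (1+r) = ¥880,883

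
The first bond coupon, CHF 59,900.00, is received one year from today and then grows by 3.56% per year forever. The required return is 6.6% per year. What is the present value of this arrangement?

Periodic rate r = 0.066 per year.
Growing perpetuity (Gordon): PV = PMT₁ / (r − g) = 59,900 / (r − 0.0356) = CHF 1,970,394.74.

CHF 1,970,394.74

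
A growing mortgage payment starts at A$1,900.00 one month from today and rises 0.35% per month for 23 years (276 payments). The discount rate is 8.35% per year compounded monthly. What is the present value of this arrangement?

Periodic rate r = 0.0835/12 per month; n is counted in months.
Growing ordinary annuity: PV = PMT₁ × [1 − ((1+g)/(1+r))^n] / (r − g) = 1,900 × [1 − ((1+0.0035)/(1+r))^276] / (r − 0.0035) = A$336,824.32.

A$336,824.32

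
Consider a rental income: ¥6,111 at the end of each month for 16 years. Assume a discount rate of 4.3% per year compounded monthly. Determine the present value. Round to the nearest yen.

This is an ordinary annuity: 192 payments of ¥6,111 at the end of each month.
Periodic rate r = 0.043/12 per month; n is counted in months.
PV = PMT × [(1 − (1+r)^−n)/r] = 6,111 × [1 − (1+r)^−192] / r = ¥847,243

¥847,243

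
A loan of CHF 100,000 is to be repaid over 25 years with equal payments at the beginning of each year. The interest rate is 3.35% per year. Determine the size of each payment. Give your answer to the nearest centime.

CHF 5,775.56

Level annuity due; solve PV = PMT × [(1 − (1+r)^−n)/r] × (1+r) for PMT.
Periodic rate r = 0.0335 per year.
With n = 25: PMT = 100,000 / ([(1 − (1+r)^−n)/r] × (1+r)) = CHF 5,775.56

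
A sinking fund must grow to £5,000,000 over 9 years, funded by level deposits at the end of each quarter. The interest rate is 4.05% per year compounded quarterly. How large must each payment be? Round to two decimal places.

Level ordinary annuity; solve FV = PMT × [((1+r)^n − 1)/r] for PMT.
Periodic rate r = 0.0405/4 per quarter; n is counted in quarters.
With n = 36: PMT = 5,000,000 / ([((1+r)^n − 1)/r]) = £115,804.99

£115,804.99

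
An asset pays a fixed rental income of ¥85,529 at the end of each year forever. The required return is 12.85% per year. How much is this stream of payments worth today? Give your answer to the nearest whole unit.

Periodic rate r = 0.1285 per year.
Level perpetuity: PV = PMT / r = 85,529 / (0.1285) = ¥665,595.

¥665,595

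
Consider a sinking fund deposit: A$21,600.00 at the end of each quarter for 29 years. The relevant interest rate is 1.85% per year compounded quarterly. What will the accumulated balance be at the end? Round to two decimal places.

A$3,306,073.24

This is an ordinary annuity: 116 deposits of A$21,600.00 at the end of each quarter.
Periodic rate r = 0.0185/4 per quarter; n is counted in quarters.
FV = PMT × [((1+r)^n − 1)/r] = 21,600 × [(1+r)^116 − 1] / r = A$3,306,073.24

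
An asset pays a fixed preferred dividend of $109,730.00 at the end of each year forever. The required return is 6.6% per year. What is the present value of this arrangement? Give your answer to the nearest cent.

$1,662,575.76

Periodic rate r = 0.066 per year.
Level perpetuity: PV = PMT / r = 109,730 / (0.066) = $1,662,575.76.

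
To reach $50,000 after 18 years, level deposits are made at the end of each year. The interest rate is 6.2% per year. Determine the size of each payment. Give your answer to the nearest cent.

$1,587.42

Level ordinary annuity; solve FV = PMT × [((1+r)^n − 1)/r] for PMT.
Periodic rate r = 0.062 per year.
With n = 18: PMT = 50,000 / ([((1+r)^n − 1)/r]) = $1,587.42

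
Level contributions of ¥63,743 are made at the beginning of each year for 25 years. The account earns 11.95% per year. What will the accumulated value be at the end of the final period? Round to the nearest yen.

¥9,441,859

This is an annuity due: 25 deposits of ¥63,743 at the beginning of each year.
Periodic rate r = 0.1195 per year.
FV = PMT × [((1+r)^n − 1)/r] × (1+r) = 63,743 × [(1+r)^25 − 1] / r × (1+r) = ¥9,441,859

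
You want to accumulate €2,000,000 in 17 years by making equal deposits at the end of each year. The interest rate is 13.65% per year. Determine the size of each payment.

Level ordinary annuity; solve FV = PMT × [((1+r)^n − 1)/r] for PMT.
Periodic rate r = 0.1365 per year.
With n = 17: PMT = 2,000,000 / ([((1+r)^n − 1)/r]) = €34,982.02

€34,982.02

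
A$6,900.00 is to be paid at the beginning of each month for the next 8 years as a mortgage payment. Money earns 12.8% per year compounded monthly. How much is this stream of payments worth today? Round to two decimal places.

This is an annuity due: 96 payments of A$6,900.00 at the beginning of each month.
Periodic rate r = 0.128/12 per month; n is counted in months.
PV = PMT × [(1 − (1+r)^−n)/r] × (1+r) = 6,900 × [1 − (1+r)^−96] / r × (1+r) = A$417,691.38

A$417,691.38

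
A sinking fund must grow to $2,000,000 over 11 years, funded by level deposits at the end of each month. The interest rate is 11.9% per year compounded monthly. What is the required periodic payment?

Level ordinary annuity; solve FV = PMT × [((1+r)^n − 1)/r] for PMT.
Periodic rate r = 0.119/12 per month; n is counted in months.
With n = 132: PMT = 2,000,000 / ([((1+r)^n − 1)/r]) = $7,404.16

$7,404.16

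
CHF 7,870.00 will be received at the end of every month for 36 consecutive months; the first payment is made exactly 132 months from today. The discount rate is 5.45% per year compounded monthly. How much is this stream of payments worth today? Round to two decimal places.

CHF 144,061.85

Ordinary annuity of 36 payments, first payment at period 132.
Periodic rate r = 0.0545/12 per month; n is counted in months.
The ordinary-annuity PV formula values the stream one period before the first payment (period 131); discount that back 131 periods:
PV₀ = 7,870 × [1 − (1+r)^−36] / r × (1+r)^−131 = CHF 144,061.85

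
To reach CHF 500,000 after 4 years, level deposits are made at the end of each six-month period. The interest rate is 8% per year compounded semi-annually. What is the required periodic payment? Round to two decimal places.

Level ordinary annuity; solve FV = PMT × [((1+r)^n − 1)/r] for PMT.
Periodic rate r = 0.08/2 per half-year; n is counted in half-years.
With n = 8: PMT = 500,000 / ([((1+r)^n − 1)/r]) = CHF 54,263.92

CHF 54,263.92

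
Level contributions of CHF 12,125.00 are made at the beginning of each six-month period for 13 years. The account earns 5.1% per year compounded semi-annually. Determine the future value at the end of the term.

CHF 450,820.49

This is an annuity due: 26 deposits of CHF 12,125.00 at the beginning of each six-month period.
Periodic rate r = 0.051/2 per half-year; n is counted in half-years.
FV = PMT × [((1+r)^n − 1)/r] × (1+r) = 12,125 × [(1+r)^26 − 1] / r × (1+r) = CHF 450,820.49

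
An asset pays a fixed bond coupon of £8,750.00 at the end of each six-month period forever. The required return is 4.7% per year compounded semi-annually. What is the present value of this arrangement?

£372,340.43

Periodic rate r = 0.047/2 per half-year.
Level perpetuity: PV = PMT / r = 8,750 / (0.047/2) = £372,340.43.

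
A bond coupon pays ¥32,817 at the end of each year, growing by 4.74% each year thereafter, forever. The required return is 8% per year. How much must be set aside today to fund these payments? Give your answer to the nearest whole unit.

Periodic rate r = 0.08 per year.
Growing perpetuity (Gordon): PV = PMT₁ / (r − g) = 32,817 / (r − 0.0474) = ¥1,006,656.

¥1,006,656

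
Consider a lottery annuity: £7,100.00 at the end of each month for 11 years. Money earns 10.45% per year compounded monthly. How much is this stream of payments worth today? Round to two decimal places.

This is an ordinary annuity: 132 payments of £7,100.00 at the end of each month.
Periodic rate r = 0.1045/12 per month; n is counted in months.
PV = PMT × [(1 − (1+r)^−n)/r] = 7,100 × [1 − (1+r)^−132] / r = £555,735.95

£555,735.95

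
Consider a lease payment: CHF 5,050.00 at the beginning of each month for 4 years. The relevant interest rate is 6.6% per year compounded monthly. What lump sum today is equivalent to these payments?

This is an annuity due: 48 payments of CHF 5,050.00 at the beginning of each month.
Periodic rate r = 0.066/12 per month; n is counted in months.
PV = PMT × [(1 − (1+r)^−n)/r] × (1+r) = 5,050 × [1 − (1+r)^−48] / r × (1+r) = CHF 213,701.16

CHF 213,701.16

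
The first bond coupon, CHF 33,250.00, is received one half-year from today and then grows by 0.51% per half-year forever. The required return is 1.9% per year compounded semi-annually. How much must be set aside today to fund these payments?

Periodic rate r = 0.019/2 per half-year.
Growing perpetuity (Gordon): PV = PMT₁ / (r − g) = 33,250 / (r − 0.0051) = CHF 7,556,818.18.

CHF 7,556,818.18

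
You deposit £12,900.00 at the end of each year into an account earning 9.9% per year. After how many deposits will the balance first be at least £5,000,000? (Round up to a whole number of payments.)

Periodic rate r = 0.099 per year.
Ordinary annuity FV: 5,000,000 = 12,900 × [((1+r)^n − 1)/r].
(1+r)^n = 1 + 5,000,000 × r / 12,900, so n = ln(1 + 5,000,000·r/12,900) / ln(1+r) = 38.91.
Round up to a whole number of payments: n = 39.

39 payments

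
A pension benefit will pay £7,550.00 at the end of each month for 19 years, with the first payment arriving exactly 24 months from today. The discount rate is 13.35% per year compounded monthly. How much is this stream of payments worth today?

Ordinary annuity of 228 payments, first payment at period 24.
Periodic rate r = 0.1335/12 per month; n is counted in months.
The ordinary-annuity PV formula values the stream one period before the first payment (period 23); discount that back 23 periods:
PV₀ = 7,550 × [1 − (1+r)^−228] / r × (1+r)^−23 = £483,950.45

£483,950.45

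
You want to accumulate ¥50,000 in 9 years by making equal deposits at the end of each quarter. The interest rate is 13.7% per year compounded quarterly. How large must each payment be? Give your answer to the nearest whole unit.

¥725

Level ordinary annuity; solve FV = PMT × [((1+r)^n − 1)/r] for PMT.
Periodic rate r = 0.137/4 per quarter; n is counted in quarters.
With n = 36: PMT = 50,000 / ([((1+r)^n − 1)/r]) = ¥725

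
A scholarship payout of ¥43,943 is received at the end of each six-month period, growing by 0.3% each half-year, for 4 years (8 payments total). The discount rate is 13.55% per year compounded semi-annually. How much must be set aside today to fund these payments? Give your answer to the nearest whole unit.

¥267,222

Periodic rate r = 0.1355/2 per half-year; n is counted in half-years.
Growing ordinary annuity: PV = PMT₁ × [1 − ((1+g)/(1+r))^n] / (r − g) = 43,943 × [1 − ((1+0.003)/(1+r))^8] / (r − 0.003) = ¥267,222.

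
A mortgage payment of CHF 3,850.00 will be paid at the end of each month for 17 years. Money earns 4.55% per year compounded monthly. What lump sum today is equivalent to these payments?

This is an ordinary annuity: 204 payments of CHF 3,850.00 at the end of each month.
Periodic rate r = 0.0455/12 per month; n is counted in months.
PV = PMT × [(1 − (1+r)^−n)/r] = 3,850 × [1 − (1+r)^−204] / r = CHF 546,205.09

CHF 546,205.09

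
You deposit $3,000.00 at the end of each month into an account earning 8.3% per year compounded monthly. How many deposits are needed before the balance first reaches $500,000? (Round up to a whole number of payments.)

Periodic rate r = 0.083/12 per month; n is counted in months.
Ordinary annuity FV: 500,000 = 3,000 × [((1+r)^n − 1)/r].
(1+r)^n = 1 + 500,000 × r / 3,000, so n = ln(1 + 500,000·r/3,000) / ln(1+r) = 111.24.
Round up to a whole number of payments: n = 112.

112 payments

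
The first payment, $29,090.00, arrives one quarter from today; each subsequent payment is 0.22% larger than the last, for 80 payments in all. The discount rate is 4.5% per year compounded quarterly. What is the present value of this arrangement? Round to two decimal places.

$1,648,463.84

Periodic rate r = 0.045/4 per quarter; n is counted in quarters.
Growing ordinary annuity: PV = PMT₁ × [1 − ((1+g)/(1+r))^n] / (r − g) = 29,090 × [1 − ((1+0.0022)/(1+r))^80] / (r − 0.0022) = $1,648,463.84.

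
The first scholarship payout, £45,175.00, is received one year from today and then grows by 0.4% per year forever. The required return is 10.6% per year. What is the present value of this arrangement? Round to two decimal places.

£442,892.16

Periodic rate r = 0.106 per year.
Growing perpetuity (Gordon): PV = PMT₁ / (r − g) = 45,175 / (r − 0.004) = £442,892.16.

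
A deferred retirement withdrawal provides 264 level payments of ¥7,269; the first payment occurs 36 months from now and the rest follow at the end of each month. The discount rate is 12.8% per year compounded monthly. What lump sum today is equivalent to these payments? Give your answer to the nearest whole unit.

Ordinary annuity of 264 payments, first payment at period 36.
Periodic rate r = 0.128/12 per month; n is counted in months.
The ordinary-annuity PV formula values the stream one period before the first payment (period 35); discount that back 35 periods:
PV₀ = 7,269 × [1 − (1+r)^−264] / r × (1+r)^−35 = ¥441,522

¥441,522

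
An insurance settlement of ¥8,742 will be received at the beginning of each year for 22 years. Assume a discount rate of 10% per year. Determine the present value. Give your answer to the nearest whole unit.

¥84,349

This is an annuity due: 22 payments of ¥8,742 at the beginning of each year.
Periodic rate r = 0.1 per year.
PV = PMT × [(1 − (1+r)^−n)/r] × (1+r) = 8,742 × [1 − (1+r)^−22] / r × (1+r) = ¥84,349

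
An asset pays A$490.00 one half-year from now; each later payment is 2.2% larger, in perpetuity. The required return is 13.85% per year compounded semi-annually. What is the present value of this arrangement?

Periodic rate r = 0.1385/2 per half-year.
Growing perpetuity (Gordon): PV = PMT₁ / (r − g) = 490 / (r − 0.022) = A$10,370.37.

A$10,370.37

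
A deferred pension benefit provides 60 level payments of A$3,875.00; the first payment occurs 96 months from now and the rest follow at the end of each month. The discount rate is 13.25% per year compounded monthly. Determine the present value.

A$59,666.66

Ordinary annuity of 60 payments, first payment at period 96.
Periodic rate r = 0.1325/12 per month; n is counted in months.
The ordinary-annuity PV formula values the stream one period before the first payment (period 95); discount that back 95 periods:
PV₀ = 3,875 × [1 − (1+r)^−60] / r × (1+r)^−95 = A$59,666.66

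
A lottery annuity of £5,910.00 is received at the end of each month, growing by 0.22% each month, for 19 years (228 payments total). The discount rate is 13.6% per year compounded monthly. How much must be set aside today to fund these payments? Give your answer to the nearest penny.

£565,298.68

Periodic rate r = 0.136/12 per month; n is counted in months.
Growing ordinary annuity: PV = PMT₁ × [1 − ((1+g)/(1+r))^n] / (r − g) = 5,910 × [1 − ((1+0.0022)/(1+r))^228] / (r − 0.0022) = £565,298.68.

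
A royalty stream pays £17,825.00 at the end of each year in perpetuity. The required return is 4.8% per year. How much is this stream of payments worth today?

£371,354.17

Periodic rate r = 0.048 per year.
Level perpetuity: PV = PMT / r = 17,825 / (0.048) = £371,354.17.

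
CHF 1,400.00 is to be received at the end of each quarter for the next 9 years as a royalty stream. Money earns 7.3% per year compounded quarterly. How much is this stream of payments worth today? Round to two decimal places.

This is an ordinary annuity: 36 payments of CHF 1,400.00 at the end of each quarter.
Periodic rate r = 0.073/4 per quarter; n is counted in quarters.
PV = PMT × [(1 − (1+r)^−n)/r] = 1,400 × [1 − (1+r)^−36] / r = CHF 36,708.08

CHF 36,708.08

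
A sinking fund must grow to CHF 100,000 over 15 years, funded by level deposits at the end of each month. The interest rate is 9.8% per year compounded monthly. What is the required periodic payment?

CHF 245.74

Level ordinary annuity; solve FV = PMT × [((1+r)^n − 1)/r] for PMT.
Periodic rate r = 0.098/12 per month; n is counted in months.
With n = 180: PMT = 100,000 / ([((1+r)^n − 1)/r]) = CHF 245.74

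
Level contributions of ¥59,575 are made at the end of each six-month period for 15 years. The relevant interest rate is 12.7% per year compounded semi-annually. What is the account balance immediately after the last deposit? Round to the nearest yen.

¥5,010,416

This is an ordinary annuity: 30 deposits of ¥59,575 at the end of each six-month period.
Periodic rate r = 0.127/2 per half-year; n is counted in half-years.
FV = PMT × [((1+r)^n − 1)/r] = 59,575 × [(1+r)^30 − 1] / r = ¥5,010,416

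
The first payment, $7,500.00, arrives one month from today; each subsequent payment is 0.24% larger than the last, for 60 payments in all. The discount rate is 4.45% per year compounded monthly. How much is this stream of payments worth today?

Periodic rate r = 0.0445/12 per month; n is counted in months.
Growing ordinary annuity: PV = PMT₁ × [1 − ((1+g)/(1+r))^n] / (r − g) = 7,500 × [1 − ((1+0.0024)/(1+r))^60] / (r − 0.0024) = $431,523.90.

$431,523.90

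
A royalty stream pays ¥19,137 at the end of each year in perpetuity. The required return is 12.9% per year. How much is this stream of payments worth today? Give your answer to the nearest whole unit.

Periodic rate r = 0.129 per year.
Level perpetuity: PV = PMT / r = 19,137 / (0.129) = ¥148,349.

¥148,349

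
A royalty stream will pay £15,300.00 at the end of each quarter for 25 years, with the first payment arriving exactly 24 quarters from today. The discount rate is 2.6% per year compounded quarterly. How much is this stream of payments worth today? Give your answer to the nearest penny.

£967,046.80

Ordinary annuity of 100 payments, first payment at period 24.
Periodic rate r = 0.026/4 per quarter; n is counted in quarters.
The ordinary-annuity PV formula values the stream one period before the first payment (period 23); discount that back 23 periods:
PV₀ = 15,300 × [1 − (1+r)^−100] / r × (1+r)^−23 = £967,046.80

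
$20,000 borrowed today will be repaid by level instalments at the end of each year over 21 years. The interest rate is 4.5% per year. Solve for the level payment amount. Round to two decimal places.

$1,492.01

Level ordinary annuity; solve PV = PMT × [(1 − (1+r)^−n)/r] for PMT.
Periodic rate r = 0.045 per year.
With n = 21: PMT = 20,000 / ([(1 − (1+r)^−n)/r]) = $1,492.01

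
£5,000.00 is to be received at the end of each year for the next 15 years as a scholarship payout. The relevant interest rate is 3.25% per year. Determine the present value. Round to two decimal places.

£58,624.50

This is an ordinary annuity: 15 payments of £5,000.00 at the end of each year.
Periodic rate r = 0.0325 per year.
PV = PMT × [(1 − (1+r)^−n)/r] = 5,000 × [1 − (1+r)^−15] / r = £58,624.50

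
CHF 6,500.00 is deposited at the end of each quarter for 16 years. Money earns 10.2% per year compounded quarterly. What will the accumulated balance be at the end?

CHF 1,022,288.65

This is an ordinary annuity: 64 deposits of CHF 6,500.00 at the end of each quarter.
Periodic rate r = 0.102/4 per quarter; n is counted in quarters.
FV = PMT × [((1+r)^n − 1)/r] = 6,500 × [(1+r)^64 − 1] / r = CHF 1,022,288.65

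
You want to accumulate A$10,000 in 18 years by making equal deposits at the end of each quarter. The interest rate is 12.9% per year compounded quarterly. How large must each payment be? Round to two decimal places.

Level ordinary annuity; solve FV = PMT × [((1+r)^n − 1)/r] for PMT.
Periodic rate r = 0.129/4 per quarter; n is counted in quarters.
With n = 72: PMT = 10,000 / ([((1+r)^n − 1)/r]) = A$36.53

A$36.53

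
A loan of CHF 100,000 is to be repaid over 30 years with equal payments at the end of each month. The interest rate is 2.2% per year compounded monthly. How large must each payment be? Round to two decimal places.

Level ordinary annuity; solve PV = PMT × [(1 − (1+r)^−n)/r] for PMT.
Periodic rate r = 0.022/12 per month; n is counted in months.
With n = 360: PMT = 100,000 / ([(1 − (1+r)^−n)/r]) = CHF 379.70

CHF 379.70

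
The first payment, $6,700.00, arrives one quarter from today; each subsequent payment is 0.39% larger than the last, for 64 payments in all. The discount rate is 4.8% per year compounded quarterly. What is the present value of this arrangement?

$332,592.45

Periodic rate r = 0.048/4 per quarter; n is counted in quarters.
Growing ordinary annuity: PV = PMT₁ × [1 − ((1+g)/(1+r))^n] / (r − g) = 6,700 × [1 − ((1+0.0039)/(1+r))^64] / (r − 0.0039) = $332,592.45.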